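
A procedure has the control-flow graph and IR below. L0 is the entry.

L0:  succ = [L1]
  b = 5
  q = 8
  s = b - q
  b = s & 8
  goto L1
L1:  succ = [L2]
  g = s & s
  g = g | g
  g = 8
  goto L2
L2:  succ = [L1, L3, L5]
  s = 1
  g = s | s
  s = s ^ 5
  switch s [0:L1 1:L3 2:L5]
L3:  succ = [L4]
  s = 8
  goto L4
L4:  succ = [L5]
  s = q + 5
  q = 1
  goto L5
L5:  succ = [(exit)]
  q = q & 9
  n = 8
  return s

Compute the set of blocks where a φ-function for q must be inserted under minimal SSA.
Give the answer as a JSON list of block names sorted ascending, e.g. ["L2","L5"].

Answer: ["L5"]

Derivation:
idom tree: L1←L0 L2←L1 L3←L2 L4←L3 L5←L2
Join-block Dom:
  L1: preds {L0,L2}: {L0} ∩ {L0,L1,L2} = {L0}; idom=L0
  L5: preds {L2,L4}: {L0,L1,L2} ∩ {L0,L1,L2,L3,L4} = {L0,L1,L2}; idom=L2

Frontier:
  join L1 pred L0: · stop@L0
  join L1 pred L2: L2→L1 stop@L0
  join L5 pred L2: · stop@L2
  join L5 pred L4: L4→L3 stop@L2
  DF(L0)=∅
  DF(L1)={L1}
  DF(L2)={L1}
  DF(L3)={L5}
  DF(L4)={L5}
  DF(L5)=∅

φ for q: defs {L0,L4,L5}
  DF⁺ = {L5}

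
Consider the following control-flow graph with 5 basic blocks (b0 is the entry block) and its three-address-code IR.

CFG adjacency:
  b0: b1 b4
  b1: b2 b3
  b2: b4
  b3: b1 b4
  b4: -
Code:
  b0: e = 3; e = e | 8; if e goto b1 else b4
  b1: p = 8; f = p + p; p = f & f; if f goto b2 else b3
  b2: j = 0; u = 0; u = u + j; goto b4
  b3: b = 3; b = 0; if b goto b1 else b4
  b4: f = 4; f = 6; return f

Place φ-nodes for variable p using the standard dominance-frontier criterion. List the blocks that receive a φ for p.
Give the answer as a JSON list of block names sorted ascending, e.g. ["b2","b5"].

Answer: ["b1", "b4"]

Derivation:
idom tree: b1←b0 b2←b1 b3←b1 b4←b0
Join-block Dom:
  b1: preds {b0,b3}: {b0} ∩ {b0,b1,b3} = {b0}; idom=b0
  b4: preds {b0,b2,b3}: {b0} ∩ {b0,b1,b2} ∩ {b0,b1,b3} = {b0}; idom=b0

DF derivation:
  b1←b0: walk · to b0
  b1←b3: walk b3→b1 to b0
  b4←b0: walk · to b0
  b4←b2: walk b2→b1 to b0
  b4←b3: walk b3→b1 to b0
  b0 → ∅
  b1 → {b1,b4}
  b2 → {b4}
  b3 → {b1,b4}
  b4 → ∅

φ for p: defs {b1}
  DF⁺ = {b1,b4}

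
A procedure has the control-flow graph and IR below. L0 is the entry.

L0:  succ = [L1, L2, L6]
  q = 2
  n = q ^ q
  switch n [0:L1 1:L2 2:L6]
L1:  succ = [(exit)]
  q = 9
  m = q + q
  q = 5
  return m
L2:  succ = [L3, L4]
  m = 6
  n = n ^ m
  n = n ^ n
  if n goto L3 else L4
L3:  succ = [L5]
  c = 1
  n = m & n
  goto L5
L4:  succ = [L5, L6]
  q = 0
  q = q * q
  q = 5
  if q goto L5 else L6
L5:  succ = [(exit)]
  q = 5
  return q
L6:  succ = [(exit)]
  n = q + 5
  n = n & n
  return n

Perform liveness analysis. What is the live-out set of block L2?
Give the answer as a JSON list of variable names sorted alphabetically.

Block summaries:
  L0: def={n,q} ue=∅
  L1: def={m,q} ue=∅
  L2: def={m,n} ue={n}
  L3: def={c,n} ue={m,n}
  L4: def={q} ue=∅
  L5: def={q} ue=∅
  L6: def={n} ue={q}

Liveness:
  L0 li=∅ lo={n,q}
  L1 li=∅ lo=∅
  L2 li={n} lo={m,n}
  L3 li={m,n} lo=∅
  L4 li=∅ lo={q}
  L5 li=∅ lo=∅
  L6 li={q} lo=∅

live-out(L2) = ["m", "n"]

Answer: ["m", "n"]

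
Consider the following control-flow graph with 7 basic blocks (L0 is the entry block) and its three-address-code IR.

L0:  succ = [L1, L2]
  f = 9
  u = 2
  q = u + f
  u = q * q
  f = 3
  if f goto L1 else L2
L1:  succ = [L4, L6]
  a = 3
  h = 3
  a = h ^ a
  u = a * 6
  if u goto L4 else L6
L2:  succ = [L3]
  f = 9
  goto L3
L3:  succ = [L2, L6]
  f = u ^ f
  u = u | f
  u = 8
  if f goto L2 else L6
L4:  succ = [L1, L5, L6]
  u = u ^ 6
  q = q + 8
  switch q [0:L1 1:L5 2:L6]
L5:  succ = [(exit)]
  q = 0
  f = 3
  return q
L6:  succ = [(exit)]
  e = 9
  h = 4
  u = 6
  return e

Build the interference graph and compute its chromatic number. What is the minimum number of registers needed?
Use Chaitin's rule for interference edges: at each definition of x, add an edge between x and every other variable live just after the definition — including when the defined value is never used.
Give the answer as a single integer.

Answer: 3

Analysis:
Per-block:
  L0 def {f,q,u} use ∅
  L1 def {a,h,u} use ∅
  L2 def {f} use ∅
  L3 def {f,u} use {f,u}
  L4 def {q,u} use {q,u}
  L5 def {f,q} use ∅
  L6 def {e,h,u} use ∅

Live sets:
  L0: in=∅ out={q,u}
  L1: in={q} out={q,u}
  L2: in={u} out={f,u}
  L3: in={f,u} out={u}
  L4: in={q,u} out={q}
  L5: in=∅ out=∅
  L6: in=∅ out=∅

Interfere edges:
  a: {h,q}
  e: {h,u}
  f: {q,u}
  h: {a,e,q}
  q: {a,f,h,u}
  u: {e,f,q}

Colouring:
  {a,h,q} pairwise interfere (3-clique) ⇒ χ ≥ 3
  assign a→R2 e→R0 f→R2 h→R1 q→R0 u→R1 — no edge inside a register ⇒ χ ≤ 3
  χ = 3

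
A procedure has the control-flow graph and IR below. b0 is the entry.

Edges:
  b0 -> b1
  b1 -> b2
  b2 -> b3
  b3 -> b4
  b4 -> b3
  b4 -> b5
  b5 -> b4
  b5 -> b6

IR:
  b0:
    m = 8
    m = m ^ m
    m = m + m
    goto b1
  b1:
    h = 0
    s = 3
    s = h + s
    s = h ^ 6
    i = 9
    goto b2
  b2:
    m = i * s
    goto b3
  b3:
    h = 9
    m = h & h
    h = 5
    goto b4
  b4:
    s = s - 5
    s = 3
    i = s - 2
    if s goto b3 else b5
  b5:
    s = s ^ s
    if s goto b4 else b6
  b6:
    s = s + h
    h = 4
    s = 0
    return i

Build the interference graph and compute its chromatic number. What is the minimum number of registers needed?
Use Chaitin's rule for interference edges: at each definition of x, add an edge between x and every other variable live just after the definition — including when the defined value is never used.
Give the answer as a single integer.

Per-block:
  b0: def={m} ue=∅
  b1: def={h,i,s} ue=∅
  b2: def={m} ue={i,s}
  b3: def={h,m} ue=∅
  b4: def={i,s} ue={s}
  b5: def={s} ue={s}
  b6: def={h,s} ue={h,i,s}

Backward fixpoint:
  live b0: ∅→∅
  live b1: ∅→{i,s}
  live b2: {i,s}→{s}
  live b3: {s}→{h,s}
  live b4: {h,s}→{h,i,s}
  live b5: {h,i,s}→{h,i,s}
  live b6: {h,i,s}→∅

Interfere edges:
  h: {i,s}
  i: {h,s}
  m: {s}
  s: {h,i,m}

Registers:
  clique {h,i,s} ⇒ need ≥ 3
  assign h→r1 i→r2 m→r1 s→r0 — no edge inside a register ⇒ χ ≤ 3
  χ = 3

Answer: 3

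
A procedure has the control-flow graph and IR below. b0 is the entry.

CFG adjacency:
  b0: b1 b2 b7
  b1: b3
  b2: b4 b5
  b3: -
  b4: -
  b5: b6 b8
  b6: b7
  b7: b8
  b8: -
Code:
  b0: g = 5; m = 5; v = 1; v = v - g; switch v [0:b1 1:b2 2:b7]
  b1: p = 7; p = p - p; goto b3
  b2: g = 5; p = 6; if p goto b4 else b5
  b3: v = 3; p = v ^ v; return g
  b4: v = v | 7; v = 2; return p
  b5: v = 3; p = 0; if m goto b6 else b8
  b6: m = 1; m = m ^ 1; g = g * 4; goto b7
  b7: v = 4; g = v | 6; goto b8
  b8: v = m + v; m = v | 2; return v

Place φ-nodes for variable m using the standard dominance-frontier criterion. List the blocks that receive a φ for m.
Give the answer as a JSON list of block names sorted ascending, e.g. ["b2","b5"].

Answer: ["b7", "b8"]

Derivation:
idom tree: b1←b0 b2←b0 b3←b1 b4←b2 b5←b2 b6←b5 b7←b0 b8←b0
Join-block Dom:
  b7: preds {b0,b6}: {b0} ∩ {b0,b2,b5,b6} = {b0}; idom=b0
  b8: preds {b5,b7}: {b0,b2,b5} ∩ {b0,b7} = {b0}; idom=b0

DF walk-up:
  join b7 pred b0: · stop@b0
  join b7 pred b6: b6→b5→b2 stop@b0
  join b8 pred b5: b5→b2 stop@b0
  join b8 pred b7: b7 stop@b0
  DF(b0)=∅
  DF(b1)=∅
  DF(b2)={b7,b8}
  DF(b3)=∅
  DF(b4)=∅
  DF(b5)={b7,b8}
  DF(b6)={b7}
  DF(b7)={b8}
  DF(b8)=∅

φ for m: defs {b0,b6,b8}
  DF⁺ = {b7,b8}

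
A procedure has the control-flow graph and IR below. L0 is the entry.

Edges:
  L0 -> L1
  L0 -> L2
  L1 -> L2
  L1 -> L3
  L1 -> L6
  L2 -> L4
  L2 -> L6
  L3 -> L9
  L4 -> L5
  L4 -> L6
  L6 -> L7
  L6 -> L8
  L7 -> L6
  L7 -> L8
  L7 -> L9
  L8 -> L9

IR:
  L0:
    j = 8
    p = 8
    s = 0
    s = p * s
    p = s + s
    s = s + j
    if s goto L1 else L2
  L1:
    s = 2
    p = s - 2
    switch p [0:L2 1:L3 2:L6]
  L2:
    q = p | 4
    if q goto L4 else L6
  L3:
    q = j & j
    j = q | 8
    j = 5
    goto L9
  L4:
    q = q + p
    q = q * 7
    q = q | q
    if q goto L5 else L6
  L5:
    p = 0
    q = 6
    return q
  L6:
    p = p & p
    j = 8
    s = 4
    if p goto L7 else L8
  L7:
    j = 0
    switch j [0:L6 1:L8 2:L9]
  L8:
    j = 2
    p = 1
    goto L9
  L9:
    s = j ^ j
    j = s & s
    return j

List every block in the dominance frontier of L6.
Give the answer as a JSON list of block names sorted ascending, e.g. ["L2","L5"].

Answer: ["L6", "L9"]

Working:
idom tree: L1←L0 L2←L0 L3←L1 L4←L2 L5←L4 L6←L0 L7←L6 L8←L6 L9←L0
Dom∩ at merges:
  L2: preds {L0,L1}: {L0} ∩ {L0,L1} = {L0}; idom=L0
  L6: preds {L1,L2,L4,L7}: {L0,L1} ∩ {L0,L2} ∩ {L0,L2,L4} ∩ {L0,L6,L7} = {L0}; idom=L0
  L8: preds {L6,L7}: {L0,L6} ∩ {L0,L6,L7} = {L0,L6}; idom=L6
  L9: preds {L3,L7,L8}: {L0,L1,L3} ∩ {L0,L6,L7} ∩ {L0,L6,L8} = {L0}; idom=L0

Frontier:
  join L2 pred L0: · stop@L0
  join L2 pred L1: L1 stop@L0
  join L6 pred L1: L1 stop@L0
  join L6 pred L2: L2 stop@L0
  join L6 pred L4: L4→L2 stop@L0
  join L6 pred L7: L7→L6 stop@L0
  join L8 pred L6: · stop@L6
  join L8 pred L7: L7 stop@L6
  join L9 pred L3: L3→L1 stop@L0
  join L9 pred L7: L7→L6 stop@L0
  join L9 pred L8: L8→L6 stop@L0
  L0 → ∅
  L1 → {L2,L6,L9}
  L2 → {L6}
  L3 → {L9}
  L4 → {L6}
  L5 → ∅
  L6 → {L6,L9}
  L7 → {L6,L8,L9}
  L8 → {L9}
  L9 → ∅

DF(L6) = ["L6", "L9"]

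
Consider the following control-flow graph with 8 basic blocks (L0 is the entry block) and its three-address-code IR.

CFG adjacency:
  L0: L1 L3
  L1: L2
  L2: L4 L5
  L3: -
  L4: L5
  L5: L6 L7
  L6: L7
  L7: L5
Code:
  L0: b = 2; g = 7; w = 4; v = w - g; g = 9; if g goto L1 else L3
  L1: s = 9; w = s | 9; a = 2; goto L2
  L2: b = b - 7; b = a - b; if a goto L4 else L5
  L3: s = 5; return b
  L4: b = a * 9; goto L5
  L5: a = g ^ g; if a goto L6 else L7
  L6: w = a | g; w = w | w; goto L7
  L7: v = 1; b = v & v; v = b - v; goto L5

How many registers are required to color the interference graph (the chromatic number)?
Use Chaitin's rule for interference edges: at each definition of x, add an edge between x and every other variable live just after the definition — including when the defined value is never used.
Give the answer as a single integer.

Per-block:
  L0: def={b,g,v,w} ue=∅
  L1: def={a,s,w} ue=∅
  L2: def={b} ue={a,b}
  L3: def={s} ue={b}
  L4: def={b} ue={a}
  L5: def={a} ue={g}
  L6: def={w} ue={a,g}
  L7: def={b,v} ue=∅

Live sets:
  L0 li=∅ lo={b,g}
  L1 li={b,g} lo={a,b,g}
  L2 li={a,b,g} lo={a,g}
  L3 li={b} lo=∅
  L4 li={a,g} lo={g}
  L5 li={g} lo={a,g}
  L6 li={a,g} lo={g}
  L7 li={g} lo={g}

Interfere edges:
  a↔{b,g}
  b↔{a,g,s,v,w}
  g↔{a,b,s,v,w}
  s↔{b,g}
  v↔{b,g}
  w↔{b,g}

Registers:
  clique {a,b,g} ⇒ need ≥ 3
  assign a→r2 b→r0 g→r1 s→r2 v→r2 w→r2 — no edge inside a register ⇒ χ ≤ 3
  χ = 3

Answer: 3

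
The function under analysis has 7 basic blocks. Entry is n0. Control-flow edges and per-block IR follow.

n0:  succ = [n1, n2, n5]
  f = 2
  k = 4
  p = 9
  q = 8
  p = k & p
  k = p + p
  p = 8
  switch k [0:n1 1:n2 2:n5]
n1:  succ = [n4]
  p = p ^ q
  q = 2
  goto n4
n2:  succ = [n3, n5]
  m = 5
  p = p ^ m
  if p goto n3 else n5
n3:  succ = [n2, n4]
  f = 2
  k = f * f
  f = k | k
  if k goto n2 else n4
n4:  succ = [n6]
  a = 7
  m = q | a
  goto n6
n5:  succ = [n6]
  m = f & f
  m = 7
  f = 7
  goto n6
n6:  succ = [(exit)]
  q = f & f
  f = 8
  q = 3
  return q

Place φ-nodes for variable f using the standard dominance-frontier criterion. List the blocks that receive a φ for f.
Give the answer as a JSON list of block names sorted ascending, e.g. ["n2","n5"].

Answer: ["n2", "n4", "n5", "n6"]

Analysis:
idom tree: n1←n0 n2←n0 n3←n2 n4←n0 n5←n0 n6←n0
Dom∩ at merges:
  n2: preds {n0,n3}: {n0} ∩ {n0,n2,n3} = {n0}; idom=n0
  n4: preds {n1,n3}: {n0,n1} ∩ {n0,n2,n3} = {n0}; idom=n0
  n5: preds {n0,n2}: {n0} ∩ {n0,n2} = {n0}; idom=n0
  n6: preds {n4,n5}: {n0,n4} ∩ {n0,n5} = {n0}; idom=n0

DF walk-up:
  n2←n0: walk · to n0
  n2←n3: walk n3→n2 to n0
  n4←n1: walk n1 to n0
  n4←n3: walk n3→n2 to n0
  n5←n0: walk · to n0
  n5←n2: walk n2 to n0
  n6←n4: walk n4 to n0
  n6←n5: walk n5 to n0
  DF(n0)=∅
  DF(n1)={n4}
  DF(n2)={n2,n4,n5}
  DF(n3)={n2,n4}
  DF(n4)={n6}
  DF(n5)={n6}
  DF(n6)=∅

φ for f: defs {n0,n3,n5,n6}
  DF⁺ = {n2,n4,n5,n6}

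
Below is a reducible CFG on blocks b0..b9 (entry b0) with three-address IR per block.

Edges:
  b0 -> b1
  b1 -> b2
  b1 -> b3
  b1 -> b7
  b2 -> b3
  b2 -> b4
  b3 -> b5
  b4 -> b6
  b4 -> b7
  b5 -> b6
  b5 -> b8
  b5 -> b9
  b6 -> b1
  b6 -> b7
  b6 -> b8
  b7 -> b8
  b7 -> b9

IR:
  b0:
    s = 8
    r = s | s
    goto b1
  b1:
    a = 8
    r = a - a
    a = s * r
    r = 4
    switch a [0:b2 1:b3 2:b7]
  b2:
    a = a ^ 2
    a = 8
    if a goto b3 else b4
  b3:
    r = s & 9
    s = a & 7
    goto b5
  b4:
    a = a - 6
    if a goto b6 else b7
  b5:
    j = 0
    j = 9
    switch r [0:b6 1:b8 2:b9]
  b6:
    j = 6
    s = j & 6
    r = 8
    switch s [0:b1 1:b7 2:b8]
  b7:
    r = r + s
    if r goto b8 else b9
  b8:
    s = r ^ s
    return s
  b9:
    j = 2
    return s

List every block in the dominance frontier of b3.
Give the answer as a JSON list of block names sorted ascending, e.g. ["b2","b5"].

Answer: ["b6", "b8", "b9"]

Working:
idom tree: b1←b0 b2←b1 b3←b1 b4←b2 b5←b3 b6←b1 b7←b1 b8←b1 b9←b1
Dom at joins:
  b1: preds {b0,b6}: {b0} ∩ {b0,b1,b6} = {b0}; idom=b0
  b3: preds {b1,b2}: {b0,b1} ∩ {b0,b1,b2} = {b0,b1}; idom=b1
  b6: preds {b4,b5}: {b0,b1,b2,b4} ∩ {b0,b1,b3,b5} = {b0,b1}; idom=b1
  b7: preds {b1,b4,b6}: {b0,b1} ∩ {b0,b1,b2,b4} ∩ {b0,b1,b6} = {b0,b1}; idom=b1
  b8: preds {b5,b6,b7}: {b0,b1,b3,b5} ∩ {b0,b1,b6} ∩ {b0,b1,b7} = {b0,b1}; idom=b1
  b9: preds {b5,b7}: {b0,b1,b3,b5} ∩ {b0,b1,b7} = {b0,b1}; idom=b1

DF derivation:
  join b1 pred b0: · stop@b0
  join b1 pred b6: b6→b1 stop@b0
  join b3 pred b1: · stop@b1
  join b3 pred b2: b2 stop@b1
  join b6 pred b4: b4→b2 stop@b1
  join b6 pred b5: b5→b3 stop@b1
  join b7 pred b1: · stop@b1
  join b7 pred b4: b4→b2 stop@b1
  join b7 pred b6: b6 stop@b1
  join b8 pred b5: b5→b3 stop@b1
  join b8 pred b6: b6 stop@b1
  join b8 pred b7: b7 stop@b1
  join b9 pred b5: b5→b3 stop@b1
  join b9 pred b7: b7 stop@b1
  b0: DF=∅
  b1: DF={b1}
  b2: DF={b3,b6,b7}
  b3: DF={b6,b8,b9}
  b4: DF={b6,b7}
  b5: DF={b6,b8,b9}
  b6: DF={b1,b7,b8}
  b7: DF={b8,b9}
  b8: DF=∅
  b9: DF=∅

DF(b3) = ["b6", "b8", "b9"]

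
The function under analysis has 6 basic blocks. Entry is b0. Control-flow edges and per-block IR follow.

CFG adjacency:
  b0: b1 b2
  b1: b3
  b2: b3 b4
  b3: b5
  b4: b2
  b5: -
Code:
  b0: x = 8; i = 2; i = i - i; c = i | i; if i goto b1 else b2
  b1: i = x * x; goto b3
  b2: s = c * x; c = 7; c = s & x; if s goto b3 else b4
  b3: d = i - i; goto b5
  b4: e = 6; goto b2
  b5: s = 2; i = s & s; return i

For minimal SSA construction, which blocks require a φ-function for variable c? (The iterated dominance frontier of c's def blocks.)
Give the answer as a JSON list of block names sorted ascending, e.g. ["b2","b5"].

Answer: ["b2", "b3"]

Derivation:
idom tree: b1←b0 b2←b0 b3←b0 b4←b2 b5←b3
Join-block Dom:
  b2: preds {b0,b4}: {b0} ∩ {b0,b2,b4} = {b0}; idom=b0
  b3: preds {b1,b2}: {b0,b1} ∩ {b0,b2} = {b0}; idom=b0

DF derivation:
  b2←b0: walk · to b0
  b2←b4: walk b4→b2 to b0
  b3←b1: walk b1 to b0
  b3←b2: walk b2 to b0
  b0: DF=∅
  b1: DF={b3}
  b2: DF={b2,b3}
  b3: DF=∅
  b4: DF={b2}
  b5: DF=∅

φ for c: defs {b0,b2}
  DF⁺ = {b2,b3}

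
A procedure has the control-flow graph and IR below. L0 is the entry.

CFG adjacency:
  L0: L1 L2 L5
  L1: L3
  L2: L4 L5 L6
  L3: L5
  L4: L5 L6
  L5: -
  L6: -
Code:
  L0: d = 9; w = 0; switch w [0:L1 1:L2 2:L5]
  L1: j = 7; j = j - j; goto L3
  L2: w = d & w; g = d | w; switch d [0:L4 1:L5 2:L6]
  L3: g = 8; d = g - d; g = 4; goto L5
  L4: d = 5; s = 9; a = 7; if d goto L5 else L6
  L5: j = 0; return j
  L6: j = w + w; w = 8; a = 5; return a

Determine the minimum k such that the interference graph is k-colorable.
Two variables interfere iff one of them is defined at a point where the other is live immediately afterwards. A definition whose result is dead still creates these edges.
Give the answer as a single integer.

Answer: 3

Derivation:
def/use:
  L0 def {d,w} use ∅
  L1 def {j} use ∅
  L2 def {g,w} use {d,w}
  L3 def {d,g} use {d}
  L4 def {a,d,s} use ∅
  L5 def {j} use ∅
  L6 def {a,j,w} use {w}

Live sets:
  L0: in=∅ out={d,w}
  L1: in={d} out={d}
  L2: in={d,w} out={w}
  L3: in={d} out=∅
  L4: in={w} out={w}
  L5: in=∅ out=∅
  L6: in={w} out=∅

Conflict graph:
  a — {d,w}
  d — {a,g,j,s,w}
  g — {d,w}
  j — {d}
  s — {d,w}
  w — {a,d,g,s}

Chromatic number:
  clique {a,d,w} ⇒ need ≥ 3
  3-colouring: r0={d}  r1={j,w}  r2={a,g,s}
  χ = 3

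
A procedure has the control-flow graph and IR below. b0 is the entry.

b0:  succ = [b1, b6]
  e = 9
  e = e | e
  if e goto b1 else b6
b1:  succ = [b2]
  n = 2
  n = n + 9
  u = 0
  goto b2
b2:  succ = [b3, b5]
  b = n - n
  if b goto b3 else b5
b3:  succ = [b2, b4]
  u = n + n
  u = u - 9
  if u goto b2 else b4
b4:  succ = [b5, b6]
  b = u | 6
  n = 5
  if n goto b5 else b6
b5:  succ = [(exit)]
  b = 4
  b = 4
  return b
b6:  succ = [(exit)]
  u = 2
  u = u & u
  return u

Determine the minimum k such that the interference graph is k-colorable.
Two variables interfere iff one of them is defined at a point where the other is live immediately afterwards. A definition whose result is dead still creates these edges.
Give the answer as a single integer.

Answer: 2

Derivation:
Block summaries:
  b0: {e} / ∅
  b1: {n,u} / ∅
  b2: {b} / {n}
  b3: {u} / {n}
  b4: {b,n} / {u}
  b5: {b} / ∅
  b6: {u} / ∅

Liveness:
  b0: in=∅ out=∅
  b1: in=∅ out={n}
  b2: in={n} out={n}
  b3: in={n} out={n,u}
  b4: in={u} out=∅
  b5: in=∅ out=∅
  b6: in=∅ out=∅

Interfere edges:
  b — {n}
  e — ∅
  n — {b,u}
  u — {n}

Colouring:
  lower bound: {b,n} mutually conflict ⇒ χ ≥ 2
  2-colouring: R0={e,n}  R1={b,u}
  χ = 2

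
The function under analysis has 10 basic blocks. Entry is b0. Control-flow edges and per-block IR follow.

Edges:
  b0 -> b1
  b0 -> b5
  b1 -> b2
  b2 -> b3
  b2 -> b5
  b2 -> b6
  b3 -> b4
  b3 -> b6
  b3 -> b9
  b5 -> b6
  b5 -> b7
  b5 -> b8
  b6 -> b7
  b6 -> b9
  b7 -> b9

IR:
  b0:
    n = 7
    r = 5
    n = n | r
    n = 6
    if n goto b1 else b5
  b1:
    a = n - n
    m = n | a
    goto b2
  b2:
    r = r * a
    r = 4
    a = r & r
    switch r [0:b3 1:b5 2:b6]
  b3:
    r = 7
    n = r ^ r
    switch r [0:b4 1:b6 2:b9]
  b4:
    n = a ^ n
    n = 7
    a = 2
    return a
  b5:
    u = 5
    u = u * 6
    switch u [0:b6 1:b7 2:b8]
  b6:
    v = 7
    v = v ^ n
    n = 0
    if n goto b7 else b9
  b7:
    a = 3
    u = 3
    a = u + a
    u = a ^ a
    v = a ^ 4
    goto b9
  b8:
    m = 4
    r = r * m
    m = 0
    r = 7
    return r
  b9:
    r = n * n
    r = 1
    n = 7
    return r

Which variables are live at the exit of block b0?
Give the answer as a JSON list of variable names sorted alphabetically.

Block summaries:
  b0 def {n,r} use ∅
  b1 def {a,m} use {n}
  b2 def {a,r} use {a,r}
  b3 def {n,r} use ∅
  b4 def {a,n} use {a,n}
  b5 def {u} use ∅
  b6 def {n,v} use {n}
  b7 def {a,u,v} use ∅
  b8 def {m,r} use {r}
  b9 def {n,r} use {n}

Backward fixpoint:
  b0: in=∅ out={n,r}
  b1: in={n,r} out={a,n,r}
  b2: in={a,n,r} out={a,n,r}
  b3: in={a} out={a,n}
  b4: in={a,n} out=∅
  b5: in={n,r} out={n,r}
  b6: in={n} out={n}
  b7: in={n} out={n}
  b8: in={r} out=∅
  b9: in={n} out=∅

live-out(b0) = ["n", "r"]

Answer: ["n", "r"]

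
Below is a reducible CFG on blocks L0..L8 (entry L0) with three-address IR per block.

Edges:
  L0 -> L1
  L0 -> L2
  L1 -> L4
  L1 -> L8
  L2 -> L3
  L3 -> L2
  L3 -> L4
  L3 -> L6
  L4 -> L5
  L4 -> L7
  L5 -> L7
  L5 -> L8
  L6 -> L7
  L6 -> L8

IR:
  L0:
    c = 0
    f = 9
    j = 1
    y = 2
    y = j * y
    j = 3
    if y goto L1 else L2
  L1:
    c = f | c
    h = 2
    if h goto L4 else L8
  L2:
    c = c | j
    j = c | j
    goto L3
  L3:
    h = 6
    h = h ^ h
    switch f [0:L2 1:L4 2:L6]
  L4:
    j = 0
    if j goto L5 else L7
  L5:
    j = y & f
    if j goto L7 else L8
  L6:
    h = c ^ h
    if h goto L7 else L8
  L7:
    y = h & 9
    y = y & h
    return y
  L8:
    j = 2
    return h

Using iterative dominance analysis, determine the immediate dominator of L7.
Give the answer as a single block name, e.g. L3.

Answer: L0

Derivation:
idom tree: L1←L0 L2←L0 L3←L2 L4←L0 L5←L4 L6←L3 L7←L0 L8←L0
Dom∩ at merges:
  L2: preds {L0,L3}: {L0} ∩ {L0,L2,L3} = {L0}; idom=L0
  L4: preds {L1,L3}: {L0,L1} ∩ {L0,L2,L3} = {L0}; idom=L0
  L7: preds {L4,L5,L6}: {L0,L4} ∩ {L0,L4,L5} ∩ {L0,L2,L3,L6} = {L0}; idom=L0
  L8: preds {L1,L5,L6}: {L0,L1} ∩ {L0,L4,L5} ∩ {L0,L2,L3,L6} = {L0}; idom=L0

idom(L7) = L0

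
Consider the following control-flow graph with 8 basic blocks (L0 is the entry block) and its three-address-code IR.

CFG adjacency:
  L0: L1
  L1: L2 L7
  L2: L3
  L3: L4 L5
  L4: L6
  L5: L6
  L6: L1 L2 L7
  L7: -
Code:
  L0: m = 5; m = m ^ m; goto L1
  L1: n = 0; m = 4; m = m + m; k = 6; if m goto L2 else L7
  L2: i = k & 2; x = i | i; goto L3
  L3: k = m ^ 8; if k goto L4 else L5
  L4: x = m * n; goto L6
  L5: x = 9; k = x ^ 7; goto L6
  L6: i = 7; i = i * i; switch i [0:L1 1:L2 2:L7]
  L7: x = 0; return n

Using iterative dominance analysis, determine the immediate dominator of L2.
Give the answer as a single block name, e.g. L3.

idom tree: L1←L0 L2←L1 L3←L2 L4←L3 L5←L3 L6←L3 L7←L1
Dom∩ at merges:
  L1: preds {L0,L6}: {L0} ∩ {L0,L1,L2,L3,L6} = {L0}; idom=L0
  L2: preds {L1,L6}: {L0,L1} ∩ {L0,L1,L2,L3,L6} = {L0,L1}; idom=L1
  L6: preds {L4,L5}: {L0,L1,L2,L3,L4} ∩ {L0,L1,L2,L3,L5} = {L0,L1,L2,L3}; idom=L3
  L7: preds {L1,L6}: {L0,L1} ∩ {L0,L1,L2,L3,L6} = {L0,L1}; idom=L1

idom(L2) = L1

Answer: L1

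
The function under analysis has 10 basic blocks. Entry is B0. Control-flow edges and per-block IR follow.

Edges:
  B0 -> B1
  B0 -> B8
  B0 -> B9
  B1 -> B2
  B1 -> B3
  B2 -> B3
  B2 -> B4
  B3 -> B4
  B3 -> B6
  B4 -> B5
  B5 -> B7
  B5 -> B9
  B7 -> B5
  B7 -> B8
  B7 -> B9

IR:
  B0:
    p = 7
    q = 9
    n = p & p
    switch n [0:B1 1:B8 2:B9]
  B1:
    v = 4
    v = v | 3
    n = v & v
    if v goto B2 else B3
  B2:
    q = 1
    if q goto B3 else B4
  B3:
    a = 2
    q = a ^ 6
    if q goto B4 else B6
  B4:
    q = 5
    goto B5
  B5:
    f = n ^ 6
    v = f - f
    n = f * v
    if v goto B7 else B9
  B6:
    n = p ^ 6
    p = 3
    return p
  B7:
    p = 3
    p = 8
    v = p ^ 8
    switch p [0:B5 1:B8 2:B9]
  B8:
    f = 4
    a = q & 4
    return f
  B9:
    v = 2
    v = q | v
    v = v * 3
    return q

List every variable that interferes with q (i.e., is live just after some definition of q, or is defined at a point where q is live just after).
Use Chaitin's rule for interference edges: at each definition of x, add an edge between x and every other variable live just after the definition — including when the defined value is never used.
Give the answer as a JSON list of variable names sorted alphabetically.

Answer: ["f", "n", "p", "v"]

Derivation:
Per-block:
  B0: def={n,p,q} ue=∅
  B1: def={n,v} ue=∅
  B2: def={q} ue=∅
  B3: def={a,q} ue=∅
  B4: def={q} ue=∅
  B5: def={f,n,v} ue={n}
  B6: def={n,p} ue={p}
  B7: def={p,v} ue=∅
  B8: def={a,f} ue={q}
  B9: def={v} ue={q}

Backward fixpoint:
  live B0: ∅→{p,q}
  live B1: {p}→{n,p}
  live B2: {n,p}→{n,p}
  live B3: {n,p}→{n,p}
  live B4: {n}→{n,q}
  live B5: {n,q}→{n,q}
  live B6: {p}→∅
  live B7: {n,q}→{n,q}
  live B8: {q}→∅
  live B9: {q}→∅

Interference:
  a — {f,n,p}
  f — {a,q,v}
  n — {a,p,q,v}
  p — {a,n,q,v}
  q — {f,n,p,v}
  v — {f,n,p,q}

N(q) = ["f", "n", "p", "v"]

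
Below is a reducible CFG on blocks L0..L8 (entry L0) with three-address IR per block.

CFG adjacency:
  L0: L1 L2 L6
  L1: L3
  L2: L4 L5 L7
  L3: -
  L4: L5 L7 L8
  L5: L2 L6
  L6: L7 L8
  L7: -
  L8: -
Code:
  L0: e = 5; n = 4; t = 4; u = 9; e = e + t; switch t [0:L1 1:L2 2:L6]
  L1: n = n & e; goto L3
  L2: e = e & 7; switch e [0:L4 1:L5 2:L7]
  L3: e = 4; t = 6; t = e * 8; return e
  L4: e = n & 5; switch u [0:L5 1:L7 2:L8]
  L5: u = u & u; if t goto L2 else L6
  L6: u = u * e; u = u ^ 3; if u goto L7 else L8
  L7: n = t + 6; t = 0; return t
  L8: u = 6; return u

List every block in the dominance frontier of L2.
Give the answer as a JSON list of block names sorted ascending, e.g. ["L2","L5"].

Answer: ["L2", "L6", "L7", "L8"]

Working:
idom tree: L1←L0 L2←L0 L3←L1 L4←L2 L5←L2 L6←L0 L7←L0 L8←L0
Dom∩ at merges:
  L2: preds {L0,L5}: {L0} ∩ {L0,L2,L5} = {L0}; idom=L0
  L5: preds {L2,L4}: {L0,L2} ∩ {L0,L2,L4} = {L0,L2}; idom=L2
  L6: preds {L0,L5}: {L0} ∩ {L0,L2,L5} = {L0}; idom=L0
  L7: preds {L2,L4,L6}: {L0,L2} ∩ {L0,L2,L4} ∩ {L0,L6} = {L0}; idom=L0
  L8: preds {L4,L6}: {L0,L2,L4} ∩ {L0,L6} = {L0}; idom=L0

DF derivation:
  join L2 pred L0: · stop@L0
  join L2 pred L5: L5→L2 stop@L0
  join L5 pred L2: · stop@L2
  join L5 pred L4: L4 stop@L2
  join L6 pred L0: · stop@L0
  join L6 pred L5: L5→L2 stop@L0
  join L7 pred L2: L2 stop@L0
  join L7 pred L4: L4→L2 stop@L0
  join L7 pred L6: L6 stop@L0
  join L8 pred L4: L4→L2 stop@L0
  join L8 pred L6: L6 stop@L0
  DF(L0)=∅
  DF(L1)=∅
  DF(L2)={L2,L6,L7,L8}
  DF(L3)=∅
  DF(L4)={L5,L7,L8}
  DF(L5)={L2,L6}
  DF(L6)={L7,L8}
  DF(L7)=∅
  DF(L8)=∅

DF(L2) = ["L2", "L6", "L7", "L8"]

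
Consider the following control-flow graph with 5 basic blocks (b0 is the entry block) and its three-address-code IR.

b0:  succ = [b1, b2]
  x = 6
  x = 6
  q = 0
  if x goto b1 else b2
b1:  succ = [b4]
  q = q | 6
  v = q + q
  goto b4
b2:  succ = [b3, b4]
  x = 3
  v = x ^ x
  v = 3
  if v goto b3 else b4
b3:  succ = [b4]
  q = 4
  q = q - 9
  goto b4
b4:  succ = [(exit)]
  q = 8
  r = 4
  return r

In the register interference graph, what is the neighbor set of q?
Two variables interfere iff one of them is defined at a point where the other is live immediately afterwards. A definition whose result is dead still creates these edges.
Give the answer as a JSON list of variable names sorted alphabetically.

Answer: ["x"]

Analysis:
Block summaries:
  b0 def {q,x} use ∅
  b1 def {q,v} use {q}
  b2 def {v,x} use ∅
  b3 def {q} use ∅
  b4 def {q,r} use ∅

Backward fixpoint:
  b0 li=∅ lo={q}
  b1 li={q} lo=∅
  b2 li=∅ lo=∅
  b3 li=∅ lo=∅
  b4 li=∅ lo=∅

Conflict graph:
  q: {x}
  r: ∅
  v: ∅
  x: {q}

N(q) = ["x"]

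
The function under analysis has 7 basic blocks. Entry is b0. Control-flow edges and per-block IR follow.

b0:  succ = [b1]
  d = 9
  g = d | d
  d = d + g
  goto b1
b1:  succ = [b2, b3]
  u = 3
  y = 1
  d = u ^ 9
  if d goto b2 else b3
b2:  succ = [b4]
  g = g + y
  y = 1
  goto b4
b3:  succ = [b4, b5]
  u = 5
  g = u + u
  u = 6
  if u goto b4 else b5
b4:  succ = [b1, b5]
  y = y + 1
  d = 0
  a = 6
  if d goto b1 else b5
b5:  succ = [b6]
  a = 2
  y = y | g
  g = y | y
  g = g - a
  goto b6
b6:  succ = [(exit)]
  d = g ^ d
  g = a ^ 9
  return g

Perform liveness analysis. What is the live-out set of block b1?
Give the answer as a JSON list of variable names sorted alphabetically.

Answer: ["d", "g", "y"]

Working:
Block summaries:
  b0 def {d,g} use ∅
  b1 def {d,u,y} use ∅
  b2 def {g,y} use {g,y}
  b3 def {g,u} use ∅
  b4 def {a,d,y} use {y}
  b5 def {a,g,y} use {g,y}
  b6 def {d,g} use {a,d,g}

Live sets:
  b0: in=∅ out={g}
  b1: in={g} out={d,g,y}
  b2: in={g,y} out={g,y}
  b3: in={d,y} out={d,g,y}
  b4: in={g,y} out={d,g,y}
  b5: in={d,g,y} out={a,d,g}
  b6: in={a,d,g} out=∅

live-out(b1) = ["d", "g", "y"]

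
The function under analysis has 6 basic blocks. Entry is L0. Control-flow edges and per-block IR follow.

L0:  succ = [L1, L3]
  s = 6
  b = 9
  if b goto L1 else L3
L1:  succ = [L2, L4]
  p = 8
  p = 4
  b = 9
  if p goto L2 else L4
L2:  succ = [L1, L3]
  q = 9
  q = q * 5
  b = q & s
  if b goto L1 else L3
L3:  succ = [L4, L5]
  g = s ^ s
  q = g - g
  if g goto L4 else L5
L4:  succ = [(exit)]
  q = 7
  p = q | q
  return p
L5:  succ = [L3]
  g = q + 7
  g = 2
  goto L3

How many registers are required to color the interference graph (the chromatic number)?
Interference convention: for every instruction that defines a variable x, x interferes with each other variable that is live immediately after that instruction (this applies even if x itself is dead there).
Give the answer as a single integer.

Answer: 3

Working:
def/use:
  L0: def={b,s} ue=∅
  L1: def={b,p} ue=∅
  L2: def={b,q} ue={s}
  L3: def={g,q} ue={s}
  L4: def={p,q} ue=∅
  L5: def={g} ue={q}

Backward fixpoint:
  L0 li=∅ lo={s}
  L1 li={s} lo={s}
  L2 li={s} lo={s}
  L3 li={s} lo={q,s}
  L4 li=∅ lo=∅
  L5 li={q,s} lo={s}

Interfere edges:
  b↔{p,s}
  g↔{q,s}
  p↔{b,s}
  q↔{g,s}
  s↔{b,g,p,q}

Registers:
  lower bound: {b,p,s} mutually conflict ⇒ χ ≥ 3
  3-colouring: R0={s}  R1={b,g}  R2={p,q}
  χ = 3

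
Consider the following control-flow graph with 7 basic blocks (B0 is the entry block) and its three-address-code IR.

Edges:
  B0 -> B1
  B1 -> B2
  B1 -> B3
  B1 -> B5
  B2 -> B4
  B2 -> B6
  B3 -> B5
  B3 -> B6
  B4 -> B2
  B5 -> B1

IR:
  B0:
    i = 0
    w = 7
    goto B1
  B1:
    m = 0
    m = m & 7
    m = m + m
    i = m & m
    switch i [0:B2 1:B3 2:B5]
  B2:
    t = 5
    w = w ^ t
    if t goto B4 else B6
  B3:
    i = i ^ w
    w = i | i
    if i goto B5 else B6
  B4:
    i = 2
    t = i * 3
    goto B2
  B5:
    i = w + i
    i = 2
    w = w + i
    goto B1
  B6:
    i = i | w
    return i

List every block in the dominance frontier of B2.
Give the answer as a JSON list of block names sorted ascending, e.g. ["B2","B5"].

Answer: ["B2", "B6"]

Derivation:
idom tree: B1←B0 B2←B1 B3←B1 B4←B2 B5←B1 B6←B1
Dom at joins:
  B1: preds {B0,B5}: {B0} ∩ {B0,B1,B5} = {B0}; idom=B0
  B2: preds {B1,B4}: {B0,B1} ∩ {B0,B1,B2,B4} = {B0,B1}; idom=B1
  B5: preds {B1,B3}: {B0,B1} ∩ {B0,B1,B3} = {B0,B1}; idom=B1
  B6: preds {B2,B3}: {B0,B1,B2} ∩ {B0,B1,B3} = {B0,B1}; idom=B1

Frontier:
  join B1 pred B0: · stop@B0
  join B1 pred B5: B5→B1 stop@B0
  join B2 pred B1: · stop@B1
  join B2 pred B4: B4→B2 stop@B1
  join B5 pred B1: · stop@B1
  join B5 pred B3: B3 stop@B1
  join B6 pred B2: B2 stop@B1
  join B6 pred B3: B3 stop@B1
  DF(B0)=∅
  DF(B1)={B1}
  DF(B2)={B2,B6}
  DF(B3)={B5,B6}
  DF(B4)={B2}
  DF(B5)={B1}
  DF(B6)=∅

DF(B2) = ["B2", "B6"]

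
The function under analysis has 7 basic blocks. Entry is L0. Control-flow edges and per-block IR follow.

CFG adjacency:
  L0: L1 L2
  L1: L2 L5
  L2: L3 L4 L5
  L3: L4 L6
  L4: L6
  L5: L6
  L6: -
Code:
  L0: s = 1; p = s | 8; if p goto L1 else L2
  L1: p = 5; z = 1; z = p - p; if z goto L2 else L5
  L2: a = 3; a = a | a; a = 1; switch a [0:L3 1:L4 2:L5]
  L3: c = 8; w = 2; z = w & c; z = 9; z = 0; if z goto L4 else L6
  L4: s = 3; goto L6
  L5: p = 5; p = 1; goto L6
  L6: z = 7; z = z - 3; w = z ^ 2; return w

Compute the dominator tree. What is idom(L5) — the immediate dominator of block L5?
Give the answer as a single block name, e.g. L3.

Answer: L0

Derivation:
idom tree: L1←L0 L2←L0 L3←L2 L4←L2 L5←L0 L6←L0
Dom∩ at merges:
  L2: preds {L0,L1}: {L0} ∩ {L0,L1} = {L0}; idom=L0
  L4: preds {L2,L3}: {L0,L2} ∩ {L0,L2,L3} = {L0,L2}; idom=L2
  L5: preds {L1,L2}: {L0,L1} ∩ {L0,L2} = {L0}; idom=L0
  L6: preds {L3,L4,L5}: {L0,L2,L3} ∩ {L0,L2,L4} ∩ {L0,L5} = {L0}; idom=L0

idom(L5) = L0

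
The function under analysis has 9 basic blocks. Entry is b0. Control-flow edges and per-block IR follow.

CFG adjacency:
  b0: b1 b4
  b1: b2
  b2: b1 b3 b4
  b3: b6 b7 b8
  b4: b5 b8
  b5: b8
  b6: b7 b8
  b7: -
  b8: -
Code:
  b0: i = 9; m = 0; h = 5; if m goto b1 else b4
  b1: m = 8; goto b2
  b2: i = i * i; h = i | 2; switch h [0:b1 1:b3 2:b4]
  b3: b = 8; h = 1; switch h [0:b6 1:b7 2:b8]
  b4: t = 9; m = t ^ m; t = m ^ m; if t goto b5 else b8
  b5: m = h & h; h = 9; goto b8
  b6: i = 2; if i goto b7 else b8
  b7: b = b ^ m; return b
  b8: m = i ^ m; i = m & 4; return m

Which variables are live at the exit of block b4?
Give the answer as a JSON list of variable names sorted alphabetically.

Answer: ["h", "i", "m"]

Analysis:
Per-block:
  b0 def {h,i,m} use ∅
  b1 def {m} use ∅
  b2 def {h,i} use {i}
  b3 def {b,h} use ∅
  b4 def {m,t} use {m}
  b5 def {h,m} use {h}
  b6 def {i} use ∅
  b7 def {b} use {b,m}
  b8 def {i,m} use {i,m}

Liveness:
  b0: in=∅ out={h,i,m}
  b1: in={i} out={i,m}
  b2: in={i,m} out={h,i,m}
  b3: in={i,m} out={b,i,m}
  b4: in={h,i,m} out={h,i,m}
  b5: in={h,i} out={i,m}
  b6: in={b,m} out={b,i,m}
  b7: in={b,m} out=∅
  b8: in={i,m} out=∅

live-out(b4) = ["h", "i", "m"]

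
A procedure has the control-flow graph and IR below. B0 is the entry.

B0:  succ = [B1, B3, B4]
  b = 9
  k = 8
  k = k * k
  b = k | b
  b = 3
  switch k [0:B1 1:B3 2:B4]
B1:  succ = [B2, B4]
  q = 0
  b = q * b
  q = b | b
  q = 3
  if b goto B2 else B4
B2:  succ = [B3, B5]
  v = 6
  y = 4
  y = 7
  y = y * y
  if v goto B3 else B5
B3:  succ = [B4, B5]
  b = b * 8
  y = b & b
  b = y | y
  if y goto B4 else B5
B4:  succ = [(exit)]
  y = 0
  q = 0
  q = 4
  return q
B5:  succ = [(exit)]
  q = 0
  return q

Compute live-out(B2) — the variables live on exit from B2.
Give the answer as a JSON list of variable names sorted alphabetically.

Answer: ["b"]

Derivation:
def/use:
  B0: def={b,k} ue=∅
  B1: def={b,q} ue={b}
  B2: def={v,y} ue=∅
  B3: def={b,y} ue={b}
  B4: def={q,y} ue=∅
  B5: def={q} ue=∅

Backward fixpoint:
  B0: in=∅ out={b}
  B1: in={b} out={b}
  B2: in={b} out={b}
  B3: in={b} out=∅
  B4: in=∅ out=∅
  B5: in=∅ out=∅

live-out(B2) = ["b"]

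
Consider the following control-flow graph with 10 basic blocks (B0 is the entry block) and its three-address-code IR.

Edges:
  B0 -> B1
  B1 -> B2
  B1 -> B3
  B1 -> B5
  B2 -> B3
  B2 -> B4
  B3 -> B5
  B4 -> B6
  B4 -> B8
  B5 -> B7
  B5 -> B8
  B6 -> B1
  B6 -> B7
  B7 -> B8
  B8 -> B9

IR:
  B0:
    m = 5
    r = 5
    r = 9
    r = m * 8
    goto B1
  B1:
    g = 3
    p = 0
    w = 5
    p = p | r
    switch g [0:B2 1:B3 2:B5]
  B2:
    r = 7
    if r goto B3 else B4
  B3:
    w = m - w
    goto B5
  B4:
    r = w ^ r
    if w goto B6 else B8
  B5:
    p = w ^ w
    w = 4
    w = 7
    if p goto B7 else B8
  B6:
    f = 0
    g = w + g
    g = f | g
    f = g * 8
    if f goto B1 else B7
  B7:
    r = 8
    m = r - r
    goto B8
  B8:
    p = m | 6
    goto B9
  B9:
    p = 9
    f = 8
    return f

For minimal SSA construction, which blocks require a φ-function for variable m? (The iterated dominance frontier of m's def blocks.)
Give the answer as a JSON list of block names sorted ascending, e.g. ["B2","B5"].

idom tree: B1←B0 B2←B1 B3←B1 B4←B2 B5←B1 B6←B4 B7←B1 B8←B1 B9←B8
Dom at joins:
  B1: preds {B0,B6}: {B0} ∩ {B0,B1,B2,B4,B6} = {B0}; idom=B0
  B3: preds {B1,B2}: {B0,B1} ∩ {B0,B1,B2} = {B0,B1}; idom=B1
  B5: preds {B1,B3}: {B0,B1} ∩ {B0,B1,B3} = {B0,B1}; idom=B1
  B7: preds {B5,B6}: {B0,B1,B5} ∩ {B0,B1,B2,B4,B6} = {B0,B1}; idom=B1
  B8: preds {B4,B5,B7}: {B0,B1,B2,B4} ∩ {B0,B1,B5} ∩ {B0,B1,B7} = {B0,B1}; idom=B1

DF walk-up:
  join B1 pred B0: · stop@B0
  join B1 pred B6: B6→B4→B2→B1 stop@B0
  join B3 pred B1: · stop@B1
  join B3 pred B2: B2 stop@B1
  join B5 pred B1: · stop@B1
  join B5 pred B3: B3 stop@B1
  join B7 pred B5: B5 stop@B1
  join B7 pred B6: B6→B4→B2 stop@B1
  join B8 pred B4: B4→B2 stop@B1
  join B8 pred B5: B5 stop@B1
  join B8 pred B7: B7 stop@B1
  B0 → ∅
  B1 → {B1}
  B2 → {B1,B3,B7,B8}
  B3 → {B5}
  B4 → {B1,B7,B8}
  B5 → {B7,B8}
  B6 → {B1,B7}
  B7 → {B8}
  B8 → ∅
  B9 → ∅

φ for m: defs {B0,B7}
  DF⁺ = {B8}

Answer: ["B8"]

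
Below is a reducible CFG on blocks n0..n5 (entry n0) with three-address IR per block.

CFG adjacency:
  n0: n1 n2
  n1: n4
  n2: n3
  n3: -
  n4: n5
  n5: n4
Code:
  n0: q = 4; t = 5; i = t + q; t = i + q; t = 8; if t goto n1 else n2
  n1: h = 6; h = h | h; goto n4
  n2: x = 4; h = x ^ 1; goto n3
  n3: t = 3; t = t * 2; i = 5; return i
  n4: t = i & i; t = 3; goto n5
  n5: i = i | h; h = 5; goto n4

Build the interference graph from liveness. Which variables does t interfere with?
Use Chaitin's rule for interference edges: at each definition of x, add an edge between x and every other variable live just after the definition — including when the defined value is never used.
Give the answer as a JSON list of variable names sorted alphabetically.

Answer: ["h", "i", "q"]

Working:
Block summaries:
  n0: def={i,q,t} ue=∅
  n1: def={h} ue=∅
  n2: def={h,x} ue=∅
  n3: def={i,t} ue=∅
  n4: def={t} ue={i}
  n5: def={h,i} ue={h,i}

Liveness:
  n0: in=∅ out={i}
  n1: in={i} out={h,i}
  n2: in=∅ out=∅
  n3: in=∅ out=∅
  n4: in={h,i} out={h,i}
  n5: in={h,i} out={h,i}

Conflict graph:
  h: {i,t}
  i: {h,q,t}
  q: {i,t}
  t: {h,i,q}
  x: ∅

N(t) = ["h", "i", "q"]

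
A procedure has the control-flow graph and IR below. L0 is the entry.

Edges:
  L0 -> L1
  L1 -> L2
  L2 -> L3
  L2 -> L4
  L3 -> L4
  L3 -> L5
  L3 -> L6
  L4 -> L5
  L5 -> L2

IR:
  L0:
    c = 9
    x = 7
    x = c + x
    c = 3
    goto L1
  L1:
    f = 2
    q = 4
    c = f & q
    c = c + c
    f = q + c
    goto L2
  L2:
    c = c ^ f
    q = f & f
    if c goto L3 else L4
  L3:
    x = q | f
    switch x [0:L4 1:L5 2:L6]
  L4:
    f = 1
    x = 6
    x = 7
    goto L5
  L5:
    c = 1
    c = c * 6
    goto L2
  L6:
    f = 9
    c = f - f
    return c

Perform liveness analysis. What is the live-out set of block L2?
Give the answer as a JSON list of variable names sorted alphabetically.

Answer: ["f", "q"]

Working:
Block summaries:
  L0: {c,x} / ∅
  L1: {c,f,q} / ∅
  L2: {c,q} / {c,f}
  L3: {x} / {f,q}
  L4: {f,x} / ∅
  L5: {c} / ∅
  L6: {c,f} / ∅

Live sets:
  L0 li=∅ lo=∅
  L1 li=∅ lo={c,f}
  L2 li={c,f} lo={f,q}
  L3 li={f,q} lo={f}
  L4 li=∅ lo={f}
  L5 li={f} lo={c,f}
  L6 li=∅ lo=∅

live-out(L2) = ["f", "q"]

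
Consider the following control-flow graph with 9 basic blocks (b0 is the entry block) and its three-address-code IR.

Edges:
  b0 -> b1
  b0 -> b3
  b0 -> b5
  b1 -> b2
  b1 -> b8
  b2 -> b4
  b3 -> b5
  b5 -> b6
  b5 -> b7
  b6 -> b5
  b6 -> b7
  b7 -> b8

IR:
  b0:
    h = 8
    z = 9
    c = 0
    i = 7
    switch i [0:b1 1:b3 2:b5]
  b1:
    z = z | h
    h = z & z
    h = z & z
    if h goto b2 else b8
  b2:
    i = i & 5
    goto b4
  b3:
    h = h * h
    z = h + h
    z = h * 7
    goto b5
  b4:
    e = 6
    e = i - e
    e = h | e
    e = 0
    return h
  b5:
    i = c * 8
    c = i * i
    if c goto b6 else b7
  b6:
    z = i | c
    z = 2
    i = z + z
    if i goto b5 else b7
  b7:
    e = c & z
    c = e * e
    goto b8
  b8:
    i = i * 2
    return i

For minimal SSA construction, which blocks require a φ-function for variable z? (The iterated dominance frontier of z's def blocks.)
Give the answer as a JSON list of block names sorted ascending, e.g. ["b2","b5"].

idom tree: b1←b0 b2←b1 b3←b0 b4←b2 b5←b0 b6←b5 b7←b5 b8←b0
Dom∩ at merges:
  b5: preds {b0,b3,b6}: {b0} ∩ {b0,b3} ∩ {b0,b5,b6} = {b0}; idom=b0
  b7: preds {b5,b6}: {b0,b5} ∩ {b0,b5,b6} = {b0,b5}; idom=b5
  b8: preds {b1,b7}: {b0,b1} ∩ {b0,b5,b7} = {b0}; idom=b0

DF derivation:
  b5←b0: walk · to b0
  b5←b3: walk b3 to b0
  b5←b6: walk b6→b5 to b0
  b7←b5: walk · to b5
  b7←b6: walk b6 to b5
  b8←b1: walk b1 to b0
  b8←b7: walk b7→b5 to b0
  DF(b0)=∅
  DF(b1)={b8}
  DF(b2)=∅
  DF(b3)={b5}
  DF(b4)=∅
  DF(b5)={b5,b8}
  DF(b6)={b5,b7}
  DF(b7)={b8}
  DF(b8)=∅

φ for z: defs {b0,b1,b3,b6}
  DF⁺ = {b5,b7,b8}

Answer: ["b5", "b7", "b8"]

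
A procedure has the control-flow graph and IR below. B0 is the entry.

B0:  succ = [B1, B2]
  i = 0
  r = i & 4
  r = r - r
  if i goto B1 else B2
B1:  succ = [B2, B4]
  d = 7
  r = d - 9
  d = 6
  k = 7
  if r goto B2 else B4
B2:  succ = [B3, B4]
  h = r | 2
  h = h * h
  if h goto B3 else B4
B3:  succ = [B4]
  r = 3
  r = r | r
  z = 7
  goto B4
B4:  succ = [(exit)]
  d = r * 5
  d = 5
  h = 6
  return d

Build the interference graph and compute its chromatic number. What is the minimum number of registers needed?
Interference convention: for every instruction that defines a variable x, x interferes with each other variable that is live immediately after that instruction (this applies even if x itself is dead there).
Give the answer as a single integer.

Block summaries:
  B0: def={i,r} ue=∅
  B1: def={d,k,r} ue=∅
  B2: def={h} ue={r}
  B3: def={r,z} ue=∅
  B4: def={d,h} ue={r}

Liveness:
  B0: in=∅ out={r}
  B1: in=∅ out={r}
  B2: in={r} out={r}
  B3: in=∅ out={r}
  B4: in={r} out=∅

Interfere edges:
  d — {h,r}
  h — {d,r}
  i — {r}
  k — {r}
  r — {d,h,i,k,z}
  z — {r}

Registers:
  lower bound: {d,h,r} mutually conflict ⇒ χ ≥ 3
  3-colouring: c0={r}  c1={d,i,k,z}  c2={h}
  χ = 3

Answer: 3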